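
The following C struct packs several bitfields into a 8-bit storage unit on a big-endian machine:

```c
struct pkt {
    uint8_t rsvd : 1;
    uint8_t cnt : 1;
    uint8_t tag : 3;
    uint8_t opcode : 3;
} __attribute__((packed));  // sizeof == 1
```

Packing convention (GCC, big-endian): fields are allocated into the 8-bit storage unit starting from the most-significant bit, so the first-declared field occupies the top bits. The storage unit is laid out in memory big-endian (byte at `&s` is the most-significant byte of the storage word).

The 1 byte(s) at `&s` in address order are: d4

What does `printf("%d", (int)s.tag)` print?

[0]=0xd4 (big-endian) → word 0xd4
rsvd:1 @ bit 7 → (0xd4>>7)&0x1 = 0x1
cnt:1 @ bit 6 → (0xd4>>6)&0x1 = 0x1
tag:3 @ bit 3 → (0xd4>>3)&0x7 = 0x2  ←
opcode:3 @ bit 0 → (0xd4>>0)&0x7 = 0x4

2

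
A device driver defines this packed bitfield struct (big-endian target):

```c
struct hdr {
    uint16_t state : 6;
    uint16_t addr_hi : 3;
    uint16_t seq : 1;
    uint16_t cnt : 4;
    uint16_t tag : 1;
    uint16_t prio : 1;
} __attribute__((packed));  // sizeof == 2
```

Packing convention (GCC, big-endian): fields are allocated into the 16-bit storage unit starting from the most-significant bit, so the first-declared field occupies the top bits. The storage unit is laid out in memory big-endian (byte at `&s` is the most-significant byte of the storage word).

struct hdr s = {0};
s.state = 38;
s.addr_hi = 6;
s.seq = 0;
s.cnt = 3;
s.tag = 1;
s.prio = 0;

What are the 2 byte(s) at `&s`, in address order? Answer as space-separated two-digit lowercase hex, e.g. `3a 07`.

state:6 = 38 → 0x26 << 10 → word 0x9800
addr_hi:3 = 6 → 0x6 << 7 → word 0x9b00
seq:1 = 0 → 0x0 << 6 → word 0x9b00
cnt:4 = 3 → 0x3 << 2 → word 0x9b0c
tag:1 = 1 → 0x1 << 1 → word 0x9b0e
prio:1 = 0 → 0x0 << 0 → word 0x9b0e
word = 0x9b0e → big-endian bytes:
  [0]=0x9b  [1]=0x0e

9b 0e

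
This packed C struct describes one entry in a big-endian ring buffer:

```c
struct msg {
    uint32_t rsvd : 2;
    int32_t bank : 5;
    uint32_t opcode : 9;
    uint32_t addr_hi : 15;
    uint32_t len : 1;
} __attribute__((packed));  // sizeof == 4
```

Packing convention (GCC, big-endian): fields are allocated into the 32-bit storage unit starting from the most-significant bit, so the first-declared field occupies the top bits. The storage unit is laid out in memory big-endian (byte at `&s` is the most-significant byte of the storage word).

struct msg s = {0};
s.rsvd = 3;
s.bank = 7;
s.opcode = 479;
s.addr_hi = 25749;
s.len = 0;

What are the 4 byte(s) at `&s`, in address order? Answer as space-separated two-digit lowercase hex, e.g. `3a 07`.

rsvd (2b) val=3 bits=0x3 at bit 30: 0xc0000000
bank (5b) val=7 bits=0x7 at bit 25: 0xce000000
opcode (9b) val=479 bits=0x1df at bit 16: 0xcfdf0000
addr_hi (15b) val=25749 bits=0x6495 at bit 1: 0xcfdfc92a
len (1b) val=0 bits=0x0 at bit 0: 0xcfdfc92a
word = 0xcfdfc92a → big-endian bytes:
  [0]=0xcf  [1]=0xdf  [2]=0xc9  [3]=0x2a

cf df c9 2a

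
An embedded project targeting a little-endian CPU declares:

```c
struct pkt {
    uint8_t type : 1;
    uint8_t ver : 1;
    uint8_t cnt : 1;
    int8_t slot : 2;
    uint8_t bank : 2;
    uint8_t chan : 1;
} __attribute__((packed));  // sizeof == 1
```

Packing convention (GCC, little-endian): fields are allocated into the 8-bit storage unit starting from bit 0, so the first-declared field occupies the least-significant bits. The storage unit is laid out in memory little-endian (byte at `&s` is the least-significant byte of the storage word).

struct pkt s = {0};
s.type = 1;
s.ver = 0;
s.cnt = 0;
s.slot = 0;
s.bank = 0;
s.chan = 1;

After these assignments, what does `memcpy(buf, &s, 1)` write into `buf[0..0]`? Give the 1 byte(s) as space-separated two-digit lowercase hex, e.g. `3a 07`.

type:1 = 1 → 0x1 << 0 → word 0x01
ver:1 = 0 → 0x0 << 1 → word 0x01
cnt:1 = 0 → 0x0 << 2 → word 0x01
slot:2 = 0 → 0x0 << 3 → word 0x01
bank:2 = 0 → 0x0 << 5 → word 0x01
chan:1 = 1 → 0x1 << 7 → word 0x81
word = 0x81 → little-endian bytes:
  [0]=0x81

81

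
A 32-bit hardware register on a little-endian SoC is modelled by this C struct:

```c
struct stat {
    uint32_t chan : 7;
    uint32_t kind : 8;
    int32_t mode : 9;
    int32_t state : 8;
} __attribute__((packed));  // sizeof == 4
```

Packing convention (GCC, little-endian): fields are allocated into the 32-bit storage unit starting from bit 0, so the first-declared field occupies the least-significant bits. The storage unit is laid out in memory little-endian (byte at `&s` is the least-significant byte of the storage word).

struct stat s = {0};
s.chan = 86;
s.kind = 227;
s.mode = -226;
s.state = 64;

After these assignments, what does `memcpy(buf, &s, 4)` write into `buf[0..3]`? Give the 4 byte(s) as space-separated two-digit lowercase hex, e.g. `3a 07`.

[0+:7] chan=86 & 0x7f = 0x56; word=0x00000056
[7+:8] kind=227 & 0xff = 0xe3; word=0x000071d6
[15+:9] mode=-226 & 0x1ff = 0x11e; word=0x008f71d6
[24+:8] state=64 & 0xff = 0x40; word=0x408f71d6
word = 0x408f71d6 → little-endian bytes:
  [0]=0xd6  [1]=0x71  [2]=0x8f  [3]=0x40

d6 71 8f 40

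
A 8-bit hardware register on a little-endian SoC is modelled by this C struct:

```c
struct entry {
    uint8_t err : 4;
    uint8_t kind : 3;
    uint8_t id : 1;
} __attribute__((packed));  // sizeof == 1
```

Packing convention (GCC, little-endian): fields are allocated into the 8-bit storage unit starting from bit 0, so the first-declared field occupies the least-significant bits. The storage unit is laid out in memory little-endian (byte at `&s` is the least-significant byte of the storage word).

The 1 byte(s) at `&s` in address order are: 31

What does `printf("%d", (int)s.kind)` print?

[0]=0x31 (little-endian) → word 0x31
err [0+:4] = (word>>0) & 0xf = 1
kind [4+:3] = (word>>4) & 0x7 = 3  ←
id [7+:1] = (word>>7) & 0x1 = 0

3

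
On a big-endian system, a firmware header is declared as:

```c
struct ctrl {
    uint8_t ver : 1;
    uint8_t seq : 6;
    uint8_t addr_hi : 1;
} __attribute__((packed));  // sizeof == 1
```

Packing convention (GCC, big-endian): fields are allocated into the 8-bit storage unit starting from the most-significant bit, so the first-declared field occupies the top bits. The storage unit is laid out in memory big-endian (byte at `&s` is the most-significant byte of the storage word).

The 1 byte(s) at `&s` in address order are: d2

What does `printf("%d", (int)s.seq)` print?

41

[0]=0xd2 (big-endian) → word 0xd2
ver:1 @ bit 7 → (0xd2>>7)&0x1 = 0x1
seq:6 @ bit 1 → (0xd2>>1)&0x3f = 0x29  ←
addr_hi:1 @ bit 0 → (0xd2>>0)&0x1 = 0x0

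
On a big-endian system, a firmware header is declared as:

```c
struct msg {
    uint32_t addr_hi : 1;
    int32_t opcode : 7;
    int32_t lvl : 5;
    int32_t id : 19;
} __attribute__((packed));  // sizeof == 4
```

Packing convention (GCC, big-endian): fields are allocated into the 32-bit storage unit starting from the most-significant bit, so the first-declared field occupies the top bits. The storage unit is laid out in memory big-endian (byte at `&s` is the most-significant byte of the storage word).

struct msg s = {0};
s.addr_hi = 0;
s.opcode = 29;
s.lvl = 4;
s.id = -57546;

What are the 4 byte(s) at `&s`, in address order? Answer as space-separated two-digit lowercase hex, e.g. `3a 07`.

1d 27 1f 36

[31+:1] addr_hi=0 & 0x1 = 0x0; word=0x00000000
[24+:7] opcode=29 & 0x7f = 0x1d; word=0x1d000000
[19+:5] lvl=4 & 0x1f = 0x4; word=0x1d200000
[0+:19] id=-57546 & 0x7ffff = 0x71f36; word=0x1d271f36
word = 0x1d271f36 → big-endian bytes:
  [0]=0x1d  [1]=0x27  [2]=0x1f  [3]=0x36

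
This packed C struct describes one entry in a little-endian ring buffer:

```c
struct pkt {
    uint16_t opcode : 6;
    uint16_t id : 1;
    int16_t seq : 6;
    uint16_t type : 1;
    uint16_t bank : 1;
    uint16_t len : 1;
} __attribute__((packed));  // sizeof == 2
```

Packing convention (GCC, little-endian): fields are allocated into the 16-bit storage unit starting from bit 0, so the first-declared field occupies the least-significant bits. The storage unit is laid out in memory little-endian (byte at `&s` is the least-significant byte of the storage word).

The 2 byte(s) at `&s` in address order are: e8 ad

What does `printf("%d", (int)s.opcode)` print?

40

[0]=0xe8 [1]=0xad (little-endian) → word 0xade8
opcode:6 @ bit 0 → (0xade8>>0)&0x3f = 0x28  ←
id:1 @ bit 6 → (0xade8>>6)&0x1 = 0x1
seq:6 @ bit 7 → (0xade8>>7)&0x3f = 0x1b
type:1 @ bit 13 → (0xade8>>13)&0x1 = 0x1
bank:1 @ bit 14 → (0xade8>>14)&0x1 = 0x0
len:1 @ bit 15 → (0xade8>>15)&0x1 = 0x1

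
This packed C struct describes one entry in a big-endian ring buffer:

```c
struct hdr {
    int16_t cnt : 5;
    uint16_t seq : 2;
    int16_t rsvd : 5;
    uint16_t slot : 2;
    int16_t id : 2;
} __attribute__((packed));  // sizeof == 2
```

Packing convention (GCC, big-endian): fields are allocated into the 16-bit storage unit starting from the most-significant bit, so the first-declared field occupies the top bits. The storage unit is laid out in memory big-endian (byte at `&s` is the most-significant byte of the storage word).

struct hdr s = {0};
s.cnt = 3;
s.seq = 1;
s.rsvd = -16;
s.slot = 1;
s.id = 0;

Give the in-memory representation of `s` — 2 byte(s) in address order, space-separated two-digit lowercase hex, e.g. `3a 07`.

cnt:5 = 3 → 0x3 << 11 → word 0x1800
seq:2 = 1 → 0x1 << 9 → word 0x1a00
rsvd:5 = -16 → 0x10 << 4 → word 0x1b00
slot:2 = 1 → 0x1 << 2 → word 0x1b04
id:2 = 0 → 0x0 << 0 → word 0x1b04
word = 0x1b04 → big-endian bytes:
  [0]=0x1b  [1]=0x04

1b 04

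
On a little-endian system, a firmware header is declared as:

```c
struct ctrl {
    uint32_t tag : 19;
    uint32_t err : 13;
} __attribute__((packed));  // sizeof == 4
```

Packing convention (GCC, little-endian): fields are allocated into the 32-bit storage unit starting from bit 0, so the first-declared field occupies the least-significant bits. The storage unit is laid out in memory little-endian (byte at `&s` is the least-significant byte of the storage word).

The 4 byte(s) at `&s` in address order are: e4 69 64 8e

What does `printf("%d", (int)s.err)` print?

[0]=0xe4 [1]=0x69 [2]=0x64 [3]=0x8e (little-endian) → word 0x8e6469e4
tag [0+:19] = (word>>0) & 0x7ffff = 289252
err [19+:13] = (word>>19) & 0x1fff = 4556  ←

4556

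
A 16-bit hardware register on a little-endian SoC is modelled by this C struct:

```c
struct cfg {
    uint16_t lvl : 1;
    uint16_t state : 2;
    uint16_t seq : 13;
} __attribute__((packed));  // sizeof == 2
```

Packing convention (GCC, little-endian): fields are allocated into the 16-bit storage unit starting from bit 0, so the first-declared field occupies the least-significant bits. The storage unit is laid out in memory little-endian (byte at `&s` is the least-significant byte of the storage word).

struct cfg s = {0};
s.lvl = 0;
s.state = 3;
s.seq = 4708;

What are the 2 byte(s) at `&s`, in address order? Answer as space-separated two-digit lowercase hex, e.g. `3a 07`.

26 93

lvl (1b) val=0 bits=0x0 at bit 0: 0x0000
state (2b) val=3 bits=0x3 at bit 1: 0x0006
seq (13b) val=4708 bits=0x1264 at bit 3: 0x9326
word = 0x9326 → little-endian bytes:
  [0]=0x26  [1]=0x93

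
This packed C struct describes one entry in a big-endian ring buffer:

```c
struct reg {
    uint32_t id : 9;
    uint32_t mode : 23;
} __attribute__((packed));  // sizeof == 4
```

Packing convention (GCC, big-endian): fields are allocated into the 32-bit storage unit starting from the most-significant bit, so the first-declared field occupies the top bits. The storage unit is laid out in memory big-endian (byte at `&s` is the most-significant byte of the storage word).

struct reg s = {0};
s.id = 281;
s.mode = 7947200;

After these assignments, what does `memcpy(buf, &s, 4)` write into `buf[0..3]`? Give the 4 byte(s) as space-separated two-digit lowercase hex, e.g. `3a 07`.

8c f9 43 c0

id:9 = 281 → 0x119 << 23 → word 0x8c800000
mode:23 = 7947200 → 0x7943c0 << 0 → word 0x8cf943c0
word = 0x8cf943c0 → big-endian bytes:
  [0]=0x8c  [1]=0xf9  [2]=0x43  [3]=0xc0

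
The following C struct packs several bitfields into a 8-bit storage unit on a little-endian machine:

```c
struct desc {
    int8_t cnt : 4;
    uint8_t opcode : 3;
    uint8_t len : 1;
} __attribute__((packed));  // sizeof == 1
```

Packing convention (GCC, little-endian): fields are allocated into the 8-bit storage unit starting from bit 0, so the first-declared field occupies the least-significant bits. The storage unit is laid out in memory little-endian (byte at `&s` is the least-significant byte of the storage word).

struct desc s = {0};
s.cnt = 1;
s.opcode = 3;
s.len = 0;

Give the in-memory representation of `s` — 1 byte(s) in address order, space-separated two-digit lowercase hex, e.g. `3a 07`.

cnt (4b) val=1 bits=0x1 at bit 0: 0x01
opcode (3b) val=3 bits=0x3 at bit 4: 0x31
len (1b) val=0 bits=0x0 at bit 7: 0x31
word = 0x31 → little-endian bytes:
  [0]=0x31

31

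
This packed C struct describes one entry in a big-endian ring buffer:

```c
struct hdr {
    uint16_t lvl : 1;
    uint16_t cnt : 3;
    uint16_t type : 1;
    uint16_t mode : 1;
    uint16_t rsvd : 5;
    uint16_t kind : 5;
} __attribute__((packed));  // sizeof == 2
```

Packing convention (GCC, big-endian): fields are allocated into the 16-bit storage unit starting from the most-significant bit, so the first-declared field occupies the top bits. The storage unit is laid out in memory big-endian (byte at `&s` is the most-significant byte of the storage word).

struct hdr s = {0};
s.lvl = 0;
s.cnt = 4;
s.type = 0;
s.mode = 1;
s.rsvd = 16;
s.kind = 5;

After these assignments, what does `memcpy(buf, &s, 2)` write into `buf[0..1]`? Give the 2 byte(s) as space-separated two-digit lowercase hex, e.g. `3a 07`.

46 05

[15+:1] lvl=0 & 0x1 = 0x0; word=0x0000
[12+:3] cnt=4 & 0x7 = 0x4; word=0x4000
[11+:1] type=0 & 0x1 = 0x0; word=0x4000
[10+:1] mode=1 & 0x1 = 0x1; word=0x4400
[5+:5] rsvd=16 & 0x1f = 0x10; word=0x4600
[0+:5] kind=5 & 0x1f = 0x5; word=0x4605
word = 0x4605 → big-endian bytes:
  [0]=0x46  [1]=0x05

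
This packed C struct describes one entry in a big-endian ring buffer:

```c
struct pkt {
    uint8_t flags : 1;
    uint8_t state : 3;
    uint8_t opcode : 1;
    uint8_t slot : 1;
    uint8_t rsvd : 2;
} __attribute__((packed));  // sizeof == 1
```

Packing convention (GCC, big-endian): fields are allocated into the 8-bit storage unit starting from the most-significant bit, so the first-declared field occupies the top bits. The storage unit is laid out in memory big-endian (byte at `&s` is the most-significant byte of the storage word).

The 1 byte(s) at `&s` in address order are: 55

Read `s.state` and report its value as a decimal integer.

5

[0]=0x55 (big-endian) → word 0x55
flags [7+:1] = (word>>7) & 0x1 = 0
state [4+:3] = (word>>4) & 0x7 = 5  ←
opcode [3+:1] = (word>>3) & 0x1 = 0
slot [2+:1] = (word>>2) & 0x1 = 1
rsvd [0+:2] = (word>>0) & 0x3 = 1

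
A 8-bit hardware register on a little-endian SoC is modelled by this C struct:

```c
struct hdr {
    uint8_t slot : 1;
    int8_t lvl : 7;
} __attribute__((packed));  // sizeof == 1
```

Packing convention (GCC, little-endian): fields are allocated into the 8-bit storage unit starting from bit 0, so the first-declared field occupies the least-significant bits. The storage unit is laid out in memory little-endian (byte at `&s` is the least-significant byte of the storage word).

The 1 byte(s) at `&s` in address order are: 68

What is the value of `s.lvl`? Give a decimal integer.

[0]=0x68 (little-endian) → word 0x68
slot:1 @ bit 0 → (0x68>>0)&0x1 = 0x0
lvl:7 @ bit 1 → (0x68>>1)&0x7f = 0x34  ←
lvl signed 7b, MSB=0: value = 52

52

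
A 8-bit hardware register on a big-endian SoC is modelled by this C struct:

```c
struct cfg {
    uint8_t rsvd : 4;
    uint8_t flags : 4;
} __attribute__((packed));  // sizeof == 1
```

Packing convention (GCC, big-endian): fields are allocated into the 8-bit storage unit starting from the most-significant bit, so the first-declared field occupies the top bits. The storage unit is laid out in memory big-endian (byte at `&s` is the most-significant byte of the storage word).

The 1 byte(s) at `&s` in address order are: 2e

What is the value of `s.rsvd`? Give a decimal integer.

2

[0]=0x2e (big-endian) → word 0x2e
rsvd [4+:4] = (word>>4) & 0xf = 2  ←
flags [0+:4] = (word>>0) & 0xf = 14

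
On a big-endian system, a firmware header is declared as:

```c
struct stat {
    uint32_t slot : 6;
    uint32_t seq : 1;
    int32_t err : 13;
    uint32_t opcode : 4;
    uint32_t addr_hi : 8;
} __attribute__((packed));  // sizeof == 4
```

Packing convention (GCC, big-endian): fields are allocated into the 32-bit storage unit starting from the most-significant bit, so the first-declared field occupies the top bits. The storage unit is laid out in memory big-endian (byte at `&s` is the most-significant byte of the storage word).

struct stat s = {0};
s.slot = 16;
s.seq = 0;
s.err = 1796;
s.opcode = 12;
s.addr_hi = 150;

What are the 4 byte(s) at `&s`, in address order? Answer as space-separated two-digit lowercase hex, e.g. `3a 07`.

[26+:6] slot=16 & 0x3f = 0x10; word=0x40000000
[25+:1] seq=0 & 0x1 = 0x0; word=0x40000000
[12+:13] err=1796 & 0x1fff = 0x704; word=0x40704000
[8+:4] opcode=12 & 0xf = 0xc; word=0x40704c00
[0+:8] addr_hi=150 & 0xff = 0x96; word=0x40704c96
word = 0x40704c96 → big-endian bytes:
  [0]=0x40  [1]=0x70  [2]=0x4c  [3]=0x96

40 70 4c 96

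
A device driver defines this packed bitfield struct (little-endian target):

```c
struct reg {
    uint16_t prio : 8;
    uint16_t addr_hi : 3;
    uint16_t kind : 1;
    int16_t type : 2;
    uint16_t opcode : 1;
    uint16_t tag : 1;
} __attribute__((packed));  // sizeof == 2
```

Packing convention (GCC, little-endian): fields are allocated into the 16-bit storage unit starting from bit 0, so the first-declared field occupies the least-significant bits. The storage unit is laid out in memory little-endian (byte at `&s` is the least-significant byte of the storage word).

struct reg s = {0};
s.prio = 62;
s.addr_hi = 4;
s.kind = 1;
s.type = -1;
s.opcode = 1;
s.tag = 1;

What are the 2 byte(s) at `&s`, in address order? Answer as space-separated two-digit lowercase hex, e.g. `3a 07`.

3e fc

prio:8 = 62 → 0x3e << 0 → word 0x003e
addr_hi:3 = 4 → 0x4 << 8 → word 0x043e
kind:1 = 1 → 0x1 << 11 → word 0x0c3e
type:2 = -1 → 0x3 << 12 → word 0x3c3e
opcode:1 = 1 → 0x1 << 14 → word 0x7c3e
tag:1 = 1 → 0x1 << 15 → word 0xfc3e
word = 0xfc3e → little-endian bytes:
  [0]=0x3e  [1]=0xfc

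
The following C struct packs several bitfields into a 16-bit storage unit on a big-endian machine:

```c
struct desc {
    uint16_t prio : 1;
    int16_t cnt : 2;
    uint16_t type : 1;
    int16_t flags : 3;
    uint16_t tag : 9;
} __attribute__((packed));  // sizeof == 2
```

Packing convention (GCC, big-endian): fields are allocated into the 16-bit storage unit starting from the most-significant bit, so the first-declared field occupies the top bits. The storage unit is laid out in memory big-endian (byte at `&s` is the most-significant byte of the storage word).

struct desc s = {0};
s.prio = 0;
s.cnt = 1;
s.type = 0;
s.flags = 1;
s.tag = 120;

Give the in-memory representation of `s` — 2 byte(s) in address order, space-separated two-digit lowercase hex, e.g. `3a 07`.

22 78

[15+:1] prio=0 & 0x1 = 0x0; word=0x0000
[13+:2] cnt=1 & 0x3 = 0x1; word=0x2000
[12+:1] type=0 & 0x1 = 0x0; word=0x2000
[9+:3] flags=1 & 0x7 = 0x1; word=0x2200
[0+:9] tag=120 & 0x1ff = 0x78; word=0x2278
word = 0x2278 → big-endian bytes:
  [0]=0x22  [1]=0x78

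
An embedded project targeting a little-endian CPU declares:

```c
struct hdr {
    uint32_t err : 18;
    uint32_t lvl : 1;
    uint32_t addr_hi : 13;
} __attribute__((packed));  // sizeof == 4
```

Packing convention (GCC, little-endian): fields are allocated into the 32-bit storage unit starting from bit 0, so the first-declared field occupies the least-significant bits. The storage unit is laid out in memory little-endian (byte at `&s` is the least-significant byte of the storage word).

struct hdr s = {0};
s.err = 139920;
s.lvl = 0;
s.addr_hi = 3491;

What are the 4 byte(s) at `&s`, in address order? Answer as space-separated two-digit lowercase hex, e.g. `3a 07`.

90 22 1a 6d

err:18 = 139920 → 0x22290 << 0 → word 0x00022290
lvl:1 = 0 → 0x0 << 18 → word 0x00022290
addr_hi:13 = 3491 → 0xda3 << 19 → word 0x6d1a2290
word = 0x6d1a2290 → little-endian bytes:
  [0]=0x90  [1]=0x22  [2]=0x1a  [3]=0x6d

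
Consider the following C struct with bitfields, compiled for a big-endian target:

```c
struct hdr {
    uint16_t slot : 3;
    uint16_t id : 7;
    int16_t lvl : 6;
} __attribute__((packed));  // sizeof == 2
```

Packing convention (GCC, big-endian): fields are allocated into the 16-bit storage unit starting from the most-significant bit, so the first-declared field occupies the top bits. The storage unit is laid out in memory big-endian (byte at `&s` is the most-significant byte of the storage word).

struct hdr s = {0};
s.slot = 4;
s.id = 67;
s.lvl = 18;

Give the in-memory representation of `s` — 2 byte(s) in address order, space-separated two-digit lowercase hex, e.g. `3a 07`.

slot (3b) val=4 bits=0x4 at bit 13: 0x8000
id (7b) val=67 bits=0x43 at bit 6: 0x90c0
lvl (6b) val=18 bits=0x12 at bit 0: 0x90d2
word = 0x90d2 → big-endian bytes:
  [0]=0x90  [1]=0xd2

90 d2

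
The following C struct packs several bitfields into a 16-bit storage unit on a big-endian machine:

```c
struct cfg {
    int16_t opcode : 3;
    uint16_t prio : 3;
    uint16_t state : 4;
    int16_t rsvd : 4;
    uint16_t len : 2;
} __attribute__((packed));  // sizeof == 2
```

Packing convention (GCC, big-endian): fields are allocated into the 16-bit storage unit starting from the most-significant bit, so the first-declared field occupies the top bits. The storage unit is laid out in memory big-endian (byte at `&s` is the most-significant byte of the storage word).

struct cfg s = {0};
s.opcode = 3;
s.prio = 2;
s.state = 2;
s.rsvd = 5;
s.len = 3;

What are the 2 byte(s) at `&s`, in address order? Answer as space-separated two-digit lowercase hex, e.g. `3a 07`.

68 97

[13+:3] opcode=3 & 0x7 = 0x3; word=0x6000
[10+:3] prio=2 & 0x7 = 0x2; word=0x6800
[6+:4] state=2 & 0xf = 0x2; word=0x6880
[2+:4] rsvd=5 & 0xf = 0x5; word=0x6894
[0+:2] len=3 & 0x3 = 0x3; word=0x6897
word = 0x6897 → big-endian bytes:
  [0]=0x68  [1]=0x97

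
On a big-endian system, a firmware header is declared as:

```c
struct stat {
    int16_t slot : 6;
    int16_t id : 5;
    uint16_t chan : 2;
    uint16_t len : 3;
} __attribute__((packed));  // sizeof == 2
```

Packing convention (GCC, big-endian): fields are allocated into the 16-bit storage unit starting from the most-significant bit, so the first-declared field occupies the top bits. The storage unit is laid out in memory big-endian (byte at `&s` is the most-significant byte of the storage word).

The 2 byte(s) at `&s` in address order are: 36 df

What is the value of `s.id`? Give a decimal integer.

-10

[0]=0x36 [1]=0xdf (big-endian) → word 0x36df
slot:6 @ bit 10 → (0x36df>>10)&0x3f = 0xd
id:5 @ bit 5 → (0x36df>>5)&0x1f = 0x16  ←
chan:2 @ bit 3 → (0x36df>>3)&0x3 = 0x3
len:3 @ bit 0 → (0x36df>>0)&0x7 = 0x7
id signed 5b, MSB=1: 22 - 32 = -10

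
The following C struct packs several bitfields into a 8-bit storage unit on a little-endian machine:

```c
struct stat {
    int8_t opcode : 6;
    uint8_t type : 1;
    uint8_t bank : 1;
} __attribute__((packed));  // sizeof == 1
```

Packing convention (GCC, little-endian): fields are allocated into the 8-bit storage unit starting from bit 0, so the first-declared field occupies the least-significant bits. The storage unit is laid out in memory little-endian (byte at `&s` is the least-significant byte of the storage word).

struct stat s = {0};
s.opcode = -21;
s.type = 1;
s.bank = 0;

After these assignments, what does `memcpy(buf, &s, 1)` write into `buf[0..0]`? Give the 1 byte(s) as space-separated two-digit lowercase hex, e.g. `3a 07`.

6b

opcode:6 = -21 → 0x2b << 0 → word 0x2b
type:1 = 1 → 0x1 << 6 → word 0x6b
bank:1 = 0 → 0x0 << 7 → word 0x6b
word = 0x6b → little-endian bytes:
  [0]=0x6b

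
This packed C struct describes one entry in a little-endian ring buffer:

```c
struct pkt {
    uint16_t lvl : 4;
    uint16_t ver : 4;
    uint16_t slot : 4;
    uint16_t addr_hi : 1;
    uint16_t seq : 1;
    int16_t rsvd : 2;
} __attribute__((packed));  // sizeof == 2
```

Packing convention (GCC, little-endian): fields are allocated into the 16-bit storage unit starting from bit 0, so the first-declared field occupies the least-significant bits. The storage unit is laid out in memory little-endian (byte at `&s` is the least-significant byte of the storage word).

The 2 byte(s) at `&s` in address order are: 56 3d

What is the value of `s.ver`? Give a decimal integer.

[0]=0x56 [1]=0x3d (little-endian) → word 0x3d56
lvl:4 @ bit 0 → (0x3d56>>0)&0xf = 0x6
ver:4 @ bit 4 → (0x3d56>>4)&0xf = 0x5  ←
slot:4 @ bit 8 → (0x3d56>>8)&0xf = 0xd
addr_hi:1 @ bit 12 → (0x3d56>>12)&0x1 = 0x1
seq:1 @ bit 13 → (0x3d56>>13)&0x1 = 0x1
rsvd:2 @ bit 14 → (0x3d56>>14)&0x3 = 0x0

5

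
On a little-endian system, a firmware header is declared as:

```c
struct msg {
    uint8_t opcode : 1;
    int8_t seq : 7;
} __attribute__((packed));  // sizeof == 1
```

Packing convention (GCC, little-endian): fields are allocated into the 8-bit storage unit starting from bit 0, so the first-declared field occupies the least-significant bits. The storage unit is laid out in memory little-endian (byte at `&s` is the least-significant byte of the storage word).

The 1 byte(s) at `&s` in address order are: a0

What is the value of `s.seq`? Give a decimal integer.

[0]=0xa0 (little-endian) → word 0xa0
opcode [0+:1] = (word>>0) & 0x1 = 0
seq [1+:7] = (word>>1) & 0x7f = 80  ←
seq signed 7b, MSB=1: 80 - 128 = -48

-48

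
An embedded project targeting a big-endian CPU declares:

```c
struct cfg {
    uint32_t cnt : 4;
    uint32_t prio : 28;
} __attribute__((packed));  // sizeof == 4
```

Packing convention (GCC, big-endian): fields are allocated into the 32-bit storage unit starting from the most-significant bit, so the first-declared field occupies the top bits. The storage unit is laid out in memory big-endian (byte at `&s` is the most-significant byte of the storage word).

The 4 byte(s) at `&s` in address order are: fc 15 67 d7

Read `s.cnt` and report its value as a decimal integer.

15

[0]=0xfc [1]=0x15 [2]=0x67 [3]=0xd7 (big-endian) → word 0xfc1567d7
cnt:4 @ bit 28 → (0xfc1567d7>>28)&0xf = 0xf  ←
prio:28 @ bit 0 → (0xfc1567d7>>0)&0xfffffff = 0xc1567d7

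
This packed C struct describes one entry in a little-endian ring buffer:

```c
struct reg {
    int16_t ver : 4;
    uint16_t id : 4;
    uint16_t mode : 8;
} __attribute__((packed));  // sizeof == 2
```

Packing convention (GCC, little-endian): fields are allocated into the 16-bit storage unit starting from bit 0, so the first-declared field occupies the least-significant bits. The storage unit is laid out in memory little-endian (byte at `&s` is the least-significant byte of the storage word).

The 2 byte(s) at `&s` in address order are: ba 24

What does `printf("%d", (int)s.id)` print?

11

[0]=0xba [1]=0x24 (little-endian) → word 0x24ba
ver:4 @ bit 0 → (0x24ba>>0)&0xf = 0xa
id:4 @ bit 4 → (0x24ba>>4)&0xf = 0xb  ←
mode:8 @ bit 8 → (0x24ba>>8)&0xff = 0x24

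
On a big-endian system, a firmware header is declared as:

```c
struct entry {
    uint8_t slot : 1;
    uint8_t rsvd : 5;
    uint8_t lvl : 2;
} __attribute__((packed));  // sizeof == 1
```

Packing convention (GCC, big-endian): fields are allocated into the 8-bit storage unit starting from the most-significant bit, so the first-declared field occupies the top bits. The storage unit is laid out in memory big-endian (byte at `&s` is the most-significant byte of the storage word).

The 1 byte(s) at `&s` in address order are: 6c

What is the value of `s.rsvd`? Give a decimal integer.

[0]=0x6c (big-endian) → word 0x6c
slot:1 @ bit 7 → (0x6c>>7)&0x1 = 0x0
rsvd:5 @ bit 2 → (0x6c>>2)&0x1f = 0x1b  ←
lvl:2 @ bit 0 → (0x6c>>0)&0x3 = 0x0

27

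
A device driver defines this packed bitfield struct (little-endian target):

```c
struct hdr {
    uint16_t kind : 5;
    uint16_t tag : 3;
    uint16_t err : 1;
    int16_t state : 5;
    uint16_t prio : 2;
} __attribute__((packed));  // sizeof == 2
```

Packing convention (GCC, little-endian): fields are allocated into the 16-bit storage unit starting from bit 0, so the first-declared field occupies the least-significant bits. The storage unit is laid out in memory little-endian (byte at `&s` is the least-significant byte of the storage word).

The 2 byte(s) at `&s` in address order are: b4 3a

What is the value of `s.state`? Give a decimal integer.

[0]=0xb4 [1]=0x3a (little-endian) → word 0x3ab4
kind [0+:5] = (word>>0) & 0x1f = 20
tag [5+:3] = (word>>5) & 0x7 = 5
err [8+:1] = (word>>8) & 0x1 = 0
state [9+:5] = (word>>9) & 0x1f = 29  ←
prio [14+:2] = (word>>14) & 0x3 = 0
state signed 5b, MSB=1: 29 - 32 = -3

-3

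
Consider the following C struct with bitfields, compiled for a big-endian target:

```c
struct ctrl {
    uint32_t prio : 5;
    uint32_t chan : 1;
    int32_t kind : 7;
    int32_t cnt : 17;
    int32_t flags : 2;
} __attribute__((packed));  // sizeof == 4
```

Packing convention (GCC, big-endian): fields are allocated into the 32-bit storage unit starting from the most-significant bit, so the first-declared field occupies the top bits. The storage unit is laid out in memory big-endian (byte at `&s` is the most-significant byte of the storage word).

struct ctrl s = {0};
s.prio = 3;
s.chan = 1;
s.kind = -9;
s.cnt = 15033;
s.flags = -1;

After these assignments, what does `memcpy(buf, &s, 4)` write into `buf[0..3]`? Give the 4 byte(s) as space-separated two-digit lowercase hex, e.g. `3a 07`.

1f b8 ea e7

prio (5b) val=3 bits=0x3 at bit 27: 0x18000000
chan (1b) val=1 bits=0x1 at bit 26: 0x1c000000
kind (7b) val=-9 bits=0x77 at bit 19: 0x1fb80000
cnt (17b) val=15033 bits=0x3ab9 at bit 2: 0x1fb8eae4
flags (2b) val=-1 bits=0x3 at bit 0: 0x1fb8eae7
word = 0x1fb8eae7 → big-endian bytes:
  [0]=0x1f  [1]=0xb8  [2]=0xea  [3]=0xe7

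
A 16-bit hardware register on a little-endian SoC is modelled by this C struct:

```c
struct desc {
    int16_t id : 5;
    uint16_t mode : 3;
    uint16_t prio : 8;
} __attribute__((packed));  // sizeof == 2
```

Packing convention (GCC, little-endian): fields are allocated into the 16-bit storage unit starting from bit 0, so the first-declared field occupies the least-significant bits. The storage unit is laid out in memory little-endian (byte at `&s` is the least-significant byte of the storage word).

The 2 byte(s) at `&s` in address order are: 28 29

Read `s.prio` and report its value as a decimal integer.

41

[0]=0x28 [1]=0x29 (little-endian) → word 0x2928
id [0+:5] = (word>>0) & 0x1f = 8
mode [5+:3] = (word>>5) & 0x7 = 1
prio [8+:8] = (word>>8) & 0xff = 41  ←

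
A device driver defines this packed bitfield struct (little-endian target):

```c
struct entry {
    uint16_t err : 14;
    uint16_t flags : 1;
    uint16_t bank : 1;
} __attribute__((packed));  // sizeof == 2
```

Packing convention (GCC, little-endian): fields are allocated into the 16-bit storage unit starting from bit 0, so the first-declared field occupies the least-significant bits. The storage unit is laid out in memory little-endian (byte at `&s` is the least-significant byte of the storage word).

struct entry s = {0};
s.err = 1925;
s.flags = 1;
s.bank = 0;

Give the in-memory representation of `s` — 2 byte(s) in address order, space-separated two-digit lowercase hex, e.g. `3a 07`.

[0+:14] err=1925 & 0x3fff = 0x785; word=0x0785
[14+:1] flags=1 & 0x1 = 0x1; word=0x4785
[15+:1] bank=0 & 0x1 = 0x0; word=0x4785
word = 0x4785 → little-endian bytes:
  [0]=0x85  [1]=0x47

85 47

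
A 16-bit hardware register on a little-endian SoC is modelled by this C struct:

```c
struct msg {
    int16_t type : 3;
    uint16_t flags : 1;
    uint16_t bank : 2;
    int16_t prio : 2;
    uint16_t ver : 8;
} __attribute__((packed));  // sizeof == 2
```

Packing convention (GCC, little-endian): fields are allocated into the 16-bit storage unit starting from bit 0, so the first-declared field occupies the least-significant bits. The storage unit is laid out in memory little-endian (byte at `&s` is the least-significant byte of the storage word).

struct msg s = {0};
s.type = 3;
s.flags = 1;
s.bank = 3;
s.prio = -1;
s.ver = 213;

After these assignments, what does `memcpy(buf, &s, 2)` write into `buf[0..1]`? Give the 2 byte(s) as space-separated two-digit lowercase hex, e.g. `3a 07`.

type:3 = 3 → 0x3 << 0 → word 0x0003
flags:1 = 1 → 0x1 << 3 → word 0x000b
bank:2 = 3 → 0x3 << 4 → word 0x003b
prio:2 = -1 → 0x3 << 6 → word 0x00fb
ver:8 = 213 → 0xd5 << 8 → word 0xd5fb
word = 0xd5fb → little-endian bytes:
  [0]=0xfb  [1]=0xd5

fb d5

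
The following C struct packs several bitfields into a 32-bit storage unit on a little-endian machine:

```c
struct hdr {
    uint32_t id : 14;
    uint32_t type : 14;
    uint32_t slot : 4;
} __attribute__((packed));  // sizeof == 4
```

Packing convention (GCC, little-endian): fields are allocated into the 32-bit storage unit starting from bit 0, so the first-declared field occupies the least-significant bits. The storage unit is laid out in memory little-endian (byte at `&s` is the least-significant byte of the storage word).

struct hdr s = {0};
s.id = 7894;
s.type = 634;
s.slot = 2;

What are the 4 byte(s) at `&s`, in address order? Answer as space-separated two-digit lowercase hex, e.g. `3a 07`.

d6 9e 9e 20

id (14b) val=7894 bits=0x1ed6 at bit 0: 0x00001ed6
type (14b) val=634 bits=0x27a at bit 14: 0x009e9ed6
slot (4b) val=2 bits=0x2 at bit 28: 0x209e9ed6
word = 0x209e9ed6 → little-endian bytes:
  [0]=0xd6  [1]=0x9e  [2]=0x9e  [3]=0x20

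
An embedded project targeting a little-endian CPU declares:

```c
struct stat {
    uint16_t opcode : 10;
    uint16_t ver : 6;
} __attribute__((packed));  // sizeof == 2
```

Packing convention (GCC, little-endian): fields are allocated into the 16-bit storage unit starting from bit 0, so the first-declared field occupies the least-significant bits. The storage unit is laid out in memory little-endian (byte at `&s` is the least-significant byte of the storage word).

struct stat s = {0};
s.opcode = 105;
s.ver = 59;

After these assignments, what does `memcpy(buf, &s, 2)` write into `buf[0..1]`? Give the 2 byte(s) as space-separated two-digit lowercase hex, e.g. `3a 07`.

opcode:10 = 105 → 0x69 << 0 → word 0x0069
ver:6 = 59 → 0x3b << 10 → word 0xec69
word = 0xec69 → little-endian bytes:
  [0]=0x69  [1]=0xec

69 ec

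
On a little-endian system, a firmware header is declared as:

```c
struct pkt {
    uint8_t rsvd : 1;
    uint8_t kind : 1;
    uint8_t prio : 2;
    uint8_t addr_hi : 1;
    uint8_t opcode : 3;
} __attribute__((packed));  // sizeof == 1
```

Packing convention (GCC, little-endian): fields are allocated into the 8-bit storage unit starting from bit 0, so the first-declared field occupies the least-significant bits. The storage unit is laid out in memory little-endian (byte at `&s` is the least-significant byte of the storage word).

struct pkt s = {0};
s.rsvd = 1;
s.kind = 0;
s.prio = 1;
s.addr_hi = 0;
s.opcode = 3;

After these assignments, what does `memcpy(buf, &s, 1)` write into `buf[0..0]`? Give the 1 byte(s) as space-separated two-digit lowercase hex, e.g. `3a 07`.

rsvd:1 = 1 → 0x1 << 0 → word 0x01
kind:1 = 0 → 0x0 << 1 → word 0x01
prio:2 = 1 → 0x1 << 2 → word 0x05
addr_hi:1 = 0 → 0x0 << 4 → word 0x05
opcode:3 = 3 → 0x3 << 5 → word 0x65
word = 0x65 → little-endian bytes:
  [0]=0x65

65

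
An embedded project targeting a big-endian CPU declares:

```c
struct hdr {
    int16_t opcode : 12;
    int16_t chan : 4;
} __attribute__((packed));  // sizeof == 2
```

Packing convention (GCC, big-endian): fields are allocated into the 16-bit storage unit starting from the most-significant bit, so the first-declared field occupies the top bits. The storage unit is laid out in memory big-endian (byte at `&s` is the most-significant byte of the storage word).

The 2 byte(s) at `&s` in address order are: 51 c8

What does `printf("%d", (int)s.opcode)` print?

[0]=0x51 [1]=0xc8 (big-endian) → word 0x51c8
opcode [4+:12] = (word>>4) & 0xfff = 1308  ←
chan [0+:4] = (word>>0) & 0xf = 8
opcode signed 12b, MSB=0: value = 1308

1308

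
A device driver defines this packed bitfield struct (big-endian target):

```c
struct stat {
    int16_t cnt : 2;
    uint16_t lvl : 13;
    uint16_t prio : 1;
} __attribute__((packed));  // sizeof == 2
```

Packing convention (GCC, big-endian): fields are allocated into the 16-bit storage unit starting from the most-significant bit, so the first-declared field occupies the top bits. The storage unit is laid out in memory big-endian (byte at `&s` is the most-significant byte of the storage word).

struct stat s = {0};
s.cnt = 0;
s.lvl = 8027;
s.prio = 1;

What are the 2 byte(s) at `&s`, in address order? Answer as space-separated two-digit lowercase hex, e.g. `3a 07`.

3e b7

cnt:2 = 0 → 0x0 << 14 → word 0x0000
lvl:13 = 8027 → 0x1f5b << 1 → word 0x3eb6
prio:1 = 1 → 0x1 << 0 → word 0x3eb7
word = 0x3eb7 → big-endian bytes:
  [0]=0x3e  [1]=0xb7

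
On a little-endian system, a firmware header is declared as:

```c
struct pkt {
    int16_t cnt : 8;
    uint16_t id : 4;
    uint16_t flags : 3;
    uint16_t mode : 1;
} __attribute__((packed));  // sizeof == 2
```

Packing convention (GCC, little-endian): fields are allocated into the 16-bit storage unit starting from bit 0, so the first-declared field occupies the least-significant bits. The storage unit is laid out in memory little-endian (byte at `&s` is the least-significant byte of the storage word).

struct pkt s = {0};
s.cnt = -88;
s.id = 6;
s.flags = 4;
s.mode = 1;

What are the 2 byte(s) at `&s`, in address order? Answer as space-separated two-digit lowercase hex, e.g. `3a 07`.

[0+:8] cnt=-88 & 0xff = 0xa8; word=0x00a8
[8+:4] id=6 & 0xf = 0x6; word=0x06a8
[12+:3] flags=4 & 0x7 = 0x4; word=0x46a8
[15+:1] mode=1 & 0x1 = 0x1; word=0xc6a8
word = 0xc6a8 → little-endian bytes:
  [0]=0xa8  [1]=0xc6

a8 c6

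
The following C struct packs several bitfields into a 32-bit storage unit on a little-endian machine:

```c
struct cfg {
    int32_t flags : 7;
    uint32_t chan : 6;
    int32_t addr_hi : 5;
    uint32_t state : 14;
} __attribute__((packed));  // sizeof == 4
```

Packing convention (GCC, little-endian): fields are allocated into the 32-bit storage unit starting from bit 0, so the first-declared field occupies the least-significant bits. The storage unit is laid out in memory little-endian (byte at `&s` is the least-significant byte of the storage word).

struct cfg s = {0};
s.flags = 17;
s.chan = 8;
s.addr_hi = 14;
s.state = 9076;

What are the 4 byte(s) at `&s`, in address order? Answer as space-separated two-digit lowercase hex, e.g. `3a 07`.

11 c4 d1 8d

flags (7b) val=17 bits=0x11 at bit 0: 0x00000011
chan (6b) val=8 bits=0x8 at bit 7: 0x00000411
addr_hi (5b) val=14 bits=0xe at bit 13: 0x0001c411
state (14b) val=9076 bits=0x2374 at bit 18: 0x8dd1c411
word = 0x8dd1c411 → little-endian bytes:
  [0]=0x11  [1]=0xc4  [2]=0xd1  [3]=0x8d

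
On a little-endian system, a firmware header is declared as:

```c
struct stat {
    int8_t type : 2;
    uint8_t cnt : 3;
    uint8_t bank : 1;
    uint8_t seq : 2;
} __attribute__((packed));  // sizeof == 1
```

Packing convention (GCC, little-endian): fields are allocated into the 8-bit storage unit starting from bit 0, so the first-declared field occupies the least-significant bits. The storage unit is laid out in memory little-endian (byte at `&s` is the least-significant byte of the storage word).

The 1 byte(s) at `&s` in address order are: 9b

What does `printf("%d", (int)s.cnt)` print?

[0]=0x9b (little-endian) → word 0x9b
type:2 @ bit 0 → (0x9b>>0)&0x3 = 0x3
cnt:3 @ bit 2 → (0x9b>>2)&0x7 = 0x6  ←
bank:1 @ bit 5 → (0x9b>>5)&0x1 = 0x0
seq:2 @ bit 6 → (0x9b>>6)&0x3 = 0x2

6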